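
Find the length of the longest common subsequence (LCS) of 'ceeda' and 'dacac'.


DP table for LCS of 'ceeda' and 'dacac':
       d  a  c  a  c
    0  0  0  0  0  0
  c 0  0  0  1  1  1
  e 0  0  0  1  1  1
  e 0  0  0  1  1  1
  d 0  1  1  1  1  1
  a 0  1  2  2  2  2
LCS: 'ca'
LCS length = 2

2


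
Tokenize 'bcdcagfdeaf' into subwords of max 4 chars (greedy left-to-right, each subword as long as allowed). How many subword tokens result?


'bcdcagfdeaf' has 11 characters.
Chunking with max size 4:
  Chunk 1: 'bcdc' (positions 0-3)
  Chunk 2: 'agfd' (positions 4-7)
  Chunk 3: 'eaf' (positions 8-10)
Total chunks: ceil(11 / 4) = 3

3


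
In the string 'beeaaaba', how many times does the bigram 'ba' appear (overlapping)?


Scanning 'beeaaaba' for bigram 'ba':
  Position 0: 'be' -> no
  Position 1: 'ee' -> no
  Position 2: 'ea' -> no
  Position 3: 'aa' -> no
  Position 4: 'aa' -> no
  Position 5: 'ab' -> no
  Position 6: 'ba' -> MATCH
Total matches: 1

1


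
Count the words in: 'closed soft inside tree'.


Counting words by splitting on spaces:
  Word 1: 'closed'
  Word 2: 'soft'
  Word 3: 'inside'
  Word 4: 'tree'
Total words: 4

4


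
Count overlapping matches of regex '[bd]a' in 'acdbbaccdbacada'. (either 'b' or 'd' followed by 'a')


Pattern: [bd]a means either 'b' or 'd' followed by 'a'.
Scanning 'acdbbaccdbacada' position-by-position:
  Pos 0: window 'ac' -> no
  Pos 1: window 'cd' -> no
  Pos 2: window 'db' -> no
  Pos 3: window 'bb' -> no
  Pos 4: window 'ba' -> MATCH
  Pos 5: window 'ac' -> no
  Pos 6: window 'cc' -> no
  Pos 7: window 'cd' -> no
  Pos 8: window 'db' -> no
  Pos 9: window 'ba' -> MATCH
  Pos 10: window 'ac' -> no
  Pos 11: window 'ca' -> no
  Pos 12: window 'ad' -> no
  Pos 13: window 'da' -> MATCH
  Pos 14: window 'a' -> no
Total matches: 3

3


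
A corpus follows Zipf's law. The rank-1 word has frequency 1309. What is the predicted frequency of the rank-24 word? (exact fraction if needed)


Zipf's law: freq(rank) = f1 / rank
f1 = 1309, rank = 24
freq = 1309 / 24
GCD(1309, 24) = 1
Simplified: 1309/24

1309/24


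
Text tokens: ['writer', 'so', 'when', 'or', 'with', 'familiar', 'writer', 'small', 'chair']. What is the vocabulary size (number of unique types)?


Listing all tokens and tracking unique types:
  Token 1: 'writer' -> NEW (unique so far: 1)
  Token 2: 'so' -> NEW (unique so far: 2)
  Token 3: 'when' -> NEW (unique so far: 3)
  Token 4: 'or' -> NEW (unique so far: 4)
  Token 5: 'with' -> NEW (unique so far: 5)
  Token 6: 'familiar' -> NEW (unique so far: 6)
  Token 7: 'writer' -> duplicate (unique so far: 6)
  Token 8: 'small' -> NEW (unique so far: 7)
  Token 9: 'chair' -> NEW (unique so far: 8)
Unique types: ('chair', 'familiar', 'or', 'small', 'so', 'when', 'with', 'writer')
Vocabulary size: 8

8


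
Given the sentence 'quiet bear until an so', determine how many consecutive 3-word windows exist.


Word trigrams from [5] words:
  Trigram 1: (quiet bear until)
  Trigram 2: (bear until an)
  Trigram 3: (until an so)
Total word trigrams: 5 - 2 = 3

3


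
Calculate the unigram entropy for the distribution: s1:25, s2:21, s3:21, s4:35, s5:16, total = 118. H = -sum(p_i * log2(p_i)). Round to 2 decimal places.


Computing entropy H = -sum(p_i * log2(p_i)):
  s1: p = 25/118 = 0.2119, -p*log2(p) = 0.4743
  s2: p = 21/118 = 0.1780, -p*log2(p) = 0.4432
  s3: p = 21/118 = 0.1780, -p*log2(p) = 0.4432
  s4: p = 35/118 = 0.2966, -p*log2(p) = 0.5201
  s5: p = 16/118 = 0.1356, -p*log2(p) = 0.3909
H = sum of terms = 2.2717
Rounded to 2 decimals: 2.27

2.27


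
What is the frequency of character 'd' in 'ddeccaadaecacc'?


Scanning 'ddeccaadaecacc' for 'd':
  Position 0: 'd' -> MATCH (count: 1)
  Position 1: 'd' -> MATCH (count: 2)
  Position 7: 'd' -> MATCH (count: 3)
Total occurrences of 'd': 3

3


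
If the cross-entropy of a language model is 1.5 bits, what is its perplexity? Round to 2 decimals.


Perplexity formula: PP = 2^H
H = 1.5
PP = 2^1.5
Decompose: 2^1.5 = 2^1 * 2^0.5 = 2^1 * sqrt(2)
2^1 = 2, sqrt(2) ~ 1.4142136
PP ~ 2 * 1.4142136 = 2.8284272
Rounded to 2 decimals: 2.83

2.83


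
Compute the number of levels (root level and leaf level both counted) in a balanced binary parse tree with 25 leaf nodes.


In a balanced binary tree with n leaves the deepest leaf is ceil(log2(n)) edges below the root,
so counting node levels inclusive of root and leaves gives ceil(log2(n)) + 1 levels.
log2(25) = 4.6439
ceil(4.6439) = 5
levels = 5 + 1 = 6

6


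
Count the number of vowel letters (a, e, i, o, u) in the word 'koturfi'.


Scanning each character of 'koturfi':
  Position 1: 'k' -> consonant (running count: 0)
  Position 2: 'o' -> vowel (running count: 1)
  Position 3: 't' -> consonant (running count: 1)
  Position 4: 'u' -> vowel (running count: 2)
  Position 5: 'r' -> consonant (running count: 2)
  Position 6: 'f' -> consonant (running count: 2)
  Position 7: 'i' -> vowel (running count: 3)
Total vowels: 3

3


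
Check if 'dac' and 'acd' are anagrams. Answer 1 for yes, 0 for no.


Sort characters of 'dac': 'acd'
Sort characters of 'acd': 'acd'
Sorted forms match -> they ARE anagrams
Result: 1

1


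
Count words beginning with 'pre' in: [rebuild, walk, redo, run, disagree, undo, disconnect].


Checking each word for prefix 'pre':
  'rebuild' -> no (count: 0)
  'walk' -> no (count: 0)
  'redo' -> no (count: 0)
  'run' -> no (count: 0)
  'disagree' -> no (count: 0)
  'undo' -> no (count: 0)
  'disconnect' -> no (count: 0)
Total with prefix 'pre': 0

0


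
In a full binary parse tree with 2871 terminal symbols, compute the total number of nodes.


Leaf nodes (terminals): 2871
Internal nodes = n - 1 = 2871 - 1 = 2870
Total = leaves + internal = 2871 + 2870 = 5741

5741


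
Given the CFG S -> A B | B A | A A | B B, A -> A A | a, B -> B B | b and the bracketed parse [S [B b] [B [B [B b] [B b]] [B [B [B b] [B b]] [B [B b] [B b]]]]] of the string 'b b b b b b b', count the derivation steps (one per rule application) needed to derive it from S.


Every bracketed nonterminal node [X ...] in the tree is produced by exactly one rule application.
Reading the tree off as a leftmost derivation:
  Step 1: S  =>  B B   (applied S -> B B)
  Step 2: B B  =>  b B   (applied B -> b)
  Step 3: b B  =>  b B B   (applied B -> B B)
  Step 4: b B B  =>  b B B B   (applied B -> B B)
  Step 5: b B B B  =>  b b B B   (applied B -> b)
  Step 6: b b B B  =>  b b b B   (applied B -> b)
  Step 7: b b b B  =>  b b b B B   (applied B -> B B)
  Step 8: b b b B B  =>  b b b B B B   (applied B -> B B)
  Step 9: b b b B B B  =>  b b b b B B   (applied B -> b)
  Step 10: b b b b B B  =>  b b b b b B   (applied B -> b)
  Step 11: b b b b b B  =>  b b b b b B B   (applied B -> B B)
  Step 12: b b b b b B B  =>  b b b b b b B   (applied B -> b)
  Step 13: b b b b b b B  =>  b b b b b b b   (applied B -> b)
Final yield: b b b b b b b
Total rewrite steps: 13

13


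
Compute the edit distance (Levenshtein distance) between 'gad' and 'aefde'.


Building DP table for s1='gad' (len 3) and s2='aefde' (len 5):
       a  e  f  d  e
    0  1  2  3  4  5
  g 1  1  2  3  4  5
  a 2  1  2  3  4  5
  d 3  2  2  3  3  4
Edit distance = dp[3][5] = 4

4


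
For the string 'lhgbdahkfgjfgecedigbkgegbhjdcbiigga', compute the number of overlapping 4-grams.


String 'lhgbdahkfgjfgecedigbkgegbhjdcbiigga' has length L = 35.
Number of overlapping n-grams = L - n + 1
Substituting: 35 - 4 + 1 = 32

32


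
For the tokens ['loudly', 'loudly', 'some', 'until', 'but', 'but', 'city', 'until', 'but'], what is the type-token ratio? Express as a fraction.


Tokens: 9
Unique types: ('but', 'city', 'loudly', 'some', 'until') = 5
TTR = 5/9
Already in lowest terms.

5/9


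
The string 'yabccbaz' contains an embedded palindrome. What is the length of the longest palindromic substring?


Scanning 'yabccbaz' for palindromic substrings.
Substring at positions 1-6: 'abccba'.
Check: reverse('abccba') = 'abccba' -> palindrome confirmed.
Neighbouring characters ('y' / 'z') break symmetry, so it cannot extend further.
No longer palindromic substring exists; longest length = 6

6


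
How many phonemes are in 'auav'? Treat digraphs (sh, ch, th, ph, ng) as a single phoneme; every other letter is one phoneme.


Parsing 'auav' greedily, digraphs first:
  'a' -> vowel phoneme (phonemes so far: 1)
  'u' -> vowel phoneme (phonemes so far: 2)
  'a' -> vowel phoneme (phonemes so far: 3)
  'v' -> consonant phoneme (phonemes so far: 4)
Total phonemes: 4

4


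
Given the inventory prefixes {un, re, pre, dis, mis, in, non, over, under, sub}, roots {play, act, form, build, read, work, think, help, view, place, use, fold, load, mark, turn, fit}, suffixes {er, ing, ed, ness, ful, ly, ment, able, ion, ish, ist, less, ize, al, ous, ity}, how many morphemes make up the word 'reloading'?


Segmenting 'reloading' against the inventory:
  're' -> prefix (morpheme 1)
  'load' -> root (morpheme 2)
  'ing' -> suffix (morpheme 3)
Total morphemes: 3

3


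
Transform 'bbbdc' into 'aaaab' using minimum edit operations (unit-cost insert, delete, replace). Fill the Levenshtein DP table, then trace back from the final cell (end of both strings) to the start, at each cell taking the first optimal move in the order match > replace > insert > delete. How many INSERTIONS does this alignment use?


Edit distance = 5. Backtracking from cell (5, 5) with preference match > replace > insert > delete,
then listing the resulting alignment 'bbbdc' -> 'aaaab' left to right:
  Step 1: replace b->a
  Step 2: replace b->a
  Step 3: replace b->a
  Step 4: replace d->a
  Step 5: replace c->b
Total insertions: 0

0


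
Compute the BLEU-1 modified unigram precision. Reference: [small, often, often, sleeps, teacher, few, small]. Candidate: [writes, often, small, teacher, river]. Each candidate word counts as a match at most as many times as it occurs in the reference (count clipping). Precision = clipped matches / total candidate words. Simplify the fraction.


Reference word counts: {'few': 1, 'often': 2, 'sleeps': 1, 'small': 2, 'teacher': 1}
Checking each candidate word (with clipping):
  'writes' -> not in reference -> no match (matches: 0)
  'often' -> in reference (ref count 2, used 1/2) -> match (matches: 1)
  'small' -> in reference (ref count 2, used 1/2) -> match (matches: 2)
  'teacher' -> in reference (ref count 1, used 1/1) -> match (matches: 3)
  'river' -> not in reference -> no match (matches: 3)
Clipped matches: 3, Candidate length: 5
Precision = 3/5

3/5


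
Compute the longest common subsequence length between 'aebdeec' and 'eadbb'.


DP table for LCS of 'aebdeec' and 'eadbb':
       e  a  d  b  b
    0  0  0  0  0  0
  a 0  0  1  1  1  1
  e 0  1  1  1  1  1
  b 0  1  1  1  2  2
  d 0  1  1  2  2  2
  e 0  1  1  2  2  2
  e 0  1  1  2  2  2
  c 0  1  1  2  2  2
LCS: 'ab'
LCS length = 2

2


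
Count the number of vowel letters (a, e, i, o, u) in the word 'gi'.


Scanning each character of 'gi':
  Position 1: 'g' -> consonant (running count: 0)
  Position 2: 'i' -> vowel (running count: 1)
Total vowels: 1

1


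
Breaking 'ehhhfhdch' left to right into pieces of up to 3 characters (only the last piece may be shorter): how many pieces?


'ehhhfhdch' has 9 characters.
Chunking with max size 3:
  Chunk 1: 'ehh' (positions 0-2)
  Chunk 2: 'hfh' (positions 3-5)
  Chunk 3: 'dch' (positions 6-8)
Total chunks: ceil(9 / 3) = 3

3


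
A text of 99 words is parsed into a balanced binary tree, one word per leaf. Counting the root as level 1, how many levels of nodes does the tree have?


In a balanced binary tree with n leaves the deepest leaf is ceil(log2(n)) edges below the root,
so counting node levels inclusive of root and leaves gives ceil(log2(n)) + 1 levels.
log2(99) = 6.6294
ceil(6.6294) = 7
levels = 7 + 1 = 8

8


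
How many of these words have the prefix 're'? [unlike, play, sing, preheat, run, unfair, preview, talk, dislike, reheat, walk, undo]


Checking each word for prefix 're':
  'unlike' -> no (count: 0)
  'play' -> no (count: 0)
  'sing' -> no (count: 0)
  'preheat' -> no (count: 0)
  'run' -> no (count: 0)
  'unfair' -> no (count: 0)
  'preview' -> no (count: 0)
  'talk' -> no (count: 0)
  'dislike' -> no (count: 0)
  'reheat' -> YES, starts with 're' (count: 1)
  'walk' -> no (count: 1)
  'undo' -> no (count: 1)
Total with prefix 're': 1

1


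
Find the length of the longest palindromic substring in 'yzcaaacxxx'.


Scanning 'yzcaaacxxx' for palindromic substrings.
Substring at positions 2-6: 'caaac'.
Check: reverse('caaac') = 'caaac' -> palindrome confirmed.
Neighbouring characters ('z' / 'x') break symmetry, so it cannot extend further.
No longer palindromic substring exists; longest length = 5

5


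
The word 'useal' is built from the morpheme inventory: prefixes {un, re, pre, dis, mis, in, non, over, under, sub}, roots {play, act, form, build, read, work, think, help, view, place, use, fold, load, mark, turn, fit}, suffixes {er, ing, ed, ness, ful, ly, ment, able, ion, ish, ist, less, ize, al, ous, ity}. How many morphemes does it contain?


Segmenting 'useal' against the inventory:
  'use' -> root (morpheme 1)
  'al' -> suffix (morpheme 2)
Total morphemes: 2

2


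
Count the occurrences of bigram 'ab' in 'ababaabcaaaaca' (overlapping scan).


Scanning 'ababaabcaaaaca' for bigram 'ab':
  Position 0: 'ab' -> MATCH
  Position 1: 'ba' -> no
  Position 2: 'ab' -> MATCH
  Position 3: 'ba' -> no
  Position 4: 'aa' -> no
  Position 5: 'ab' -> MATCH
  Position 6: 'bc' -> no
  Position 7: 'ca' -> no
  Position 8: 'aa' -> no
  Position 9: 'aa' -> no
  Position 10: 'aa' -> no
  Position 11: 'ac' -> no
  Position 12: 'ca' -> no
Total matches: 3

3


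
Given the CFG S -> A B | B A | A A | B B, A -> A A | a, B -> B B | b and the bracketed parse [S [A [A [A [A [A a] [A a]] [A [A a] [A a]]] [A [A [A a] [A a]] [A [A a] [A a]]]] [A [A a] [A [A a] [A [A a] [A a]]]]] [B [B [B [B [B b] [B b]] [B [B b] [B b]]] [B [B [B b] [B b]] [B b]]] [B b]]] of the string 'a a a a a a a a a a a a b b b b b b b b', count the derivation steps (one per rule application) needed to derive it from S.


Every bracketed nonterminal node [X ...] in the tree is produced by exactly one rule application.
Reading the tree off as a leftmost derivation:
  Step 1: S  =>  A B   (applied S -> A B)
  Step 2: A B  =>  A A B   (applied A -> A A)
  Step 3: A A B  =>  A A A B   (applied A -> A A)
  Step 4: A A A B  =>  A A A A B   (applied A -> A A)
  Step 5: A A A A B  =>  A A A A A B   (applied A -> A A)
  Step 6: A A A A A B  =>  a A A A A B   (applied A -> a)
  Step 7: a A A A A B  =>  a a A A A B   (applied A -> a)
  Step 8: a a A A A B  =>  a a A A A A B   (applied A -> A A)
  Step 9: a a A A A A B  =>  a a a A A A B   (applied A -> a)
  Step 10: a a a A A A B  =>  a a a a A A B   (applied A -> a)
  Step 11: a a a a A A B  =>  a a a a A A A B   (applied A -> A A)
  Step 12: a a a a A A A B  =>  a a a a A A A A B   (applied A -> A A)
  Step 13: a a a a A A A A B  =>  a a a a a A A A B   (applied A -> a)
  Step 14: a a a a a A A A B  =>  a a a a a a A A B   (applied A -> a)
  Step 15: a a a a a a A A B  =>  a a a a a a A A A B   (applied A -> A A)
  Step 16: a a a a a a A A A B  =>  a a a a a a a A A B   (applied A -> a)
  Step 17: a a a a a a a A A B  =>  a a a a a a a a A B   (applied A -> a)
  Step 18: a a a a a a a a A B  =>  a a a a a a a a A A B   (applied A -> A A)
  Step 19: a a a a a a a a A A B  =>  a a a a a a a a a A B   (applied A -> a)
  Step 20: a a a a a a a a a A B  =>  a a a a a a a a a A A B   (applied A -> A A)
  Step 21: a a a a a a a a a A A B  =>  a a a a a a a a a a A B   (applied A -> a)
  Step 22: a a a a a a a a a a A B  =>  a a a a a a a a a a A A B   (applied A -> A A)
  Step 23: a a a a a a a a a a A A B  =>  a a a a a a a a a a a A B   (applied A -> a)
  Step 24: a a a a a a a a a a a A B  =>  a a a a a a a a a a a a B   (applied A -> a)
  Step 25: a a a a a a a a a a a a B  =>  a a a a a a a a a a a a B B   (applied B -> B B)
  Step 26: a a a a a a a a a a a a B B  =>  a a a a a a a a a a a a B B B   (applied B -> B B)
  Step 27: a a a a a a a a a a a a B B B  =>  a a a a a a a a a a a a B B B B   (applied B -> B B)
  Step 28: a a a a a a a a a a a a B B B B  =>  a a a a a a a a a a a a B B B B B   (applied B -> B B)
  Step 29: a a a a a a a a a a a a B B B B B  =>  a a a a a a a a a a a a b B B B B   (applied B -> b)
  Step 30: a a a a a a a a a a a a b B B B B  =>  a a a a a a a a a a a a b b B B B   (applied B -> b)
  Step 31: a a a a a a a a a a a a b b B B B  =>  a a a a a a a a a a a a b b B B B B   (applied B -> B B)
  Step 32: a a a a a a a a a a a a b b B B B B  =>  a a a a a a a a a a a a b b b B B B   (applied B -> b)
  Step 33: a a a a a a a a a a a a b b b B B B  =>  a a a a a a a a a a a a b b b b B B   (applied B -> b)
  Step 34: a a a a a a a a a a a a b b b b B B  =>  a a a a a a a a a a a a b b b b B B B   (applied B -> B B)
  Step 35: a a a a a a a a a a a a b b b b B B B  =>  a a a a a a a a a a a a b b b b B B B B   (applied B -> B B)
  Step 36: a a a a a a a a a a a a b b b b B B B B  =>  a a a a a a a a a a a a b b b b b B B B   (applied B -> b)
  Step 37: a a a a a a a a a a a a b b b b b B B B  =>  a a a a a a a a a a a a b b b b b b B B   (applied B -> b)
  Step 38: a a a a a a a a a a a a b b b b b b B B  =>  a a a a a a a a a a a a b b b b b b b B   (applied B -> b)
  Step 39: a a a a a a a a a a a a b b b b b b b B  =>  a a a a a a a a a a a a b b b b b b b b   (applied B -> b)
Final yield: a a a a a a a a a a a a b b b b b b b b
Total rewrite steps: 39

39


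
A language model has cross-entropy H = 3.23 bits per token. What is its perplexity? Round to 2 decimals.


Perplexity formula: PP = 2^H
H = 3.23
PP = 2^3.23
Decompose: 2^3.23 = 2^3 * 2^0.23
2^3 = 8, 2^0.23 ~ 1.1728349
PP ~ 8 * 1.1728349 = 9.3826792
Rounded to 2 decimals: 9.38

9.38


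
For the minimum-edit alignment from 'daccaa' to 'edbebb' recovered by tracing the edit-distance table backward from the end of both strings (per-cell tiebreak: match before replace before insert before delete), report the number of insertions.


Edit distance = 6. Backtracking from cell (6, 6) with preference match > replace > insert > delete,
then listing the resulting alignment 'daccaa' -> 'edbebb' left to right:
  Step 1: replace d->e
  Step 2: replace a->d
  Step 3: replace c->b
  Step 4: replace c->e
  Step 5: replace a->b
  Step 6: replace a->b
Total insertions: 0

0


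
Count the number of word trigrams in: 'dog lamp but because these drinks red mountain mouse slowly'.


Word trigrams from [10] words:
  Trigram 1: (dog lamp but)
  Trigram 2: (lamp but because)
  Trigram 3: (but because these)
  Trigram 4: (because these drinks)
  Trigram 5: (these drinks red)
  Trigram 6: (drinks red mountain)
  Trigram 7: (red mountain mouse)
  Trigram 8: (mountain mouse slowly)
Total word trigrams: 10 - 2 = 8

8


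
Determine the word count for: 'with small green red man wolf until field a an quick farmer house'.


Counting words by splitting on spaces:
  Word 1: 'with'
  Word 2: 'small'
  Word 3: 'green'
  Word 4: 'red'
  Word 5: 'man'
  Word 6: 'wolf'
  Word 7: 'until'
  Word 8: 'field'
  Word 9: 'a'
  Word 10: 'an'
  Word 11: 'quick'
  Word 12: 'farmer'
  Word 13: 'house'
Total words: 13

13


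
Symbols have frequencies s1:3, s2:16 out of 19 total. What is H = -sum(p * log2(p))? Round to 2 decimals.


Computing entropy H = -sum(p_i * log2(p_i)):
  s1: p = 3/19 = 0.1579, -p*log2(p) = 0.4205
  s2: p = 16/19 = 0.8421, -p*log2(p) = 0.2088
H = sum of terms = 0.6293
Rounded to 2 decimals: 0.63

0.63


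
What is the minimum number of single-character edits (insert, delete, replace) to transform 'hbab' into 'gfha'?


Building DP table for s1='hbab' (len 4) and s2='gfha' (len 4):
       g  f  h  a
    0  1  2  3  4
  h 1  1  2  2  3
  b 2  2  2  3  3
  a 3  3  3  3  3
  b 4  4  4  4  4
Edit distance = dp[4][4] = 4

4


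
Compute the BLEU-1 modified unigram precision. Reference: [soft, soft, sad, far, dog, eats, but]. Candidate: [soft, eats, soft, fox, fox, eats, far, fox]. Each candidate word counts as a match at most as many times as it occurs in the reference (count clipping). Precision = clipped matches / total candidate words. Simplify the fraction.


Reference word counts: {'but': 1, 'dog': 1, 'eats': 1, 'far': 1, 'sad': 1, 'soft': 2}
Checking each candidate word (with clipping):
  'soft' -> in reference (ref count 2, used 1/2) -> match (matches: 1)
  'eats' -> in reference (ref count 1, used 1/1) -> match (matches: 2)
  'soft' -> in reference (ref count 2, used 2/2) -> match (matches: 3)
  'fox' -> not in reference -> no match (matches: 3)
  'fox' -> not in reference -> no match (matches: 3)
  'eats' -> ref count 1 already used up (1/1) -> clipped, no match (matches: 3)
  'far' -> in reference (ref count 1, used 1/1) -> match (matches: 4)
  'fox' -> not in reference -> no match (matches: 4)
Clipped matches: 4, Candidate length: 8
Precision = 4/8 = 1/2

1/2


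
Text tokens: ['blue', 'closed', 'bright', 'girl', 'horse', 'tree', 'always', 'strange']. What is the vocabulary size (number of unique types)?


Listing all tokens and tracking unique types:
  Token 1: 'blue' -> NEW (unique so far: 1)
  Token 2: 'closed' -> NEW (unique so far: 2)
  Token 3: 'bright' -> NEW (unique so far: 3)
  Token 4: 'girl' -> NEW (unique so far: 4)
  Token 5: 'horse' -> NEW (unique so far: 5)
  Token 6: 'tree' -> NEW (unique so far: 6)
  Token 7: 'always' -> NEW (unique so far: 7)
  Token 8: 'strange' -> NEW (unique so far: 8)
Unique types: ('always', 'blue', 'bright', 'closed', 'girl', 'horse', 'strange', 'tree')
Vocabulary size: 8

8


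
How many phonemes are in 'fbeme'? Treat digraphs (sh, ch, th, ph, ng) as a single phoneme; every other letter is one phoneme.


Parsing 'fbeme' greedily, digraphs first:
  'f' -> consonant phoneme (phonemes so far: 1)
  'b' -> consonant phoneme (phonemes so far: 2)
  'e' -> vowel phoneme (phonemes so far: 3)
  'm' -> consonant phoneme (phonemes so far: 4)
  'e' -> vowel phoneme (phonemes so far: 5)
Total phonemes: 5

5


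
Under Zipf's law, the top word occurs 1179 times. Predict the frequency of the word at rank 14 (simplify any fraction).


Zipf's law: freq(rank) = f1 / rank
f1 = 1179, rank = 14
freq = 1179 / 14
GCD(1179, 14) = 1
Simplified: 1179/14

1179/14


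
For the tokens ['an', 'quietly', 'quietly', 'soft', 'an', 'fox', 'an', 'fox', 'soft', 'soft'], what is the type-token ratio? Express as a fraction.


Tokens: 10
Unique types: ('an', 'fox', 'quietly', 'soft') = 4
TTR = 4/10
Simplify: divide both by 2 -> 2/5
TTR = 2/5

2/5


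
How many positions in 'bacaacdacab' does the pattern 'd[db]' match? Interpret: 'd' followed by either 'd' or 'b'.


Pattern: d[db] means 'd' followed by either 'd' or 'b'.
Scanning 'bacaacdacab' position-by-position:
  Pos 0: window 'ba' -> no
  Pos 1: window 'ac' -> no
  Pos 2: window 'ca' -> no
  Pos 3: window 'aa' -> no
  Pos 4: window 'ac' -> no
  Pos 5: window 'cd' -> no
  Pos 6: window 'da' -> no
  Pos 7: window 'ac' -> no
  Pos 8: window 'ca' -> no
  Pos 9: window 'ab' -> no
  Pos 10: window 'b' -> no
Total matches: 0

0


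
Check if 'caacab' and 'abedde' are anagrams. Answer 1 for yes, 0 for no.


Sort characters of 'caacab': 'aaabcc'
Sort characters of 'abedde': 'abddee'
Sorted forms differ -> they are NOT anagrams
Result: 0

0


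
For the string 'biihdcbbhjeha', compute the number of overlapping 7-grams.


String 'biihdcbbhjeha' has length L = 13.
Number of overlapping n-grams = L - n + 1
Substituting: 13 - 7 + 1 = 7

7


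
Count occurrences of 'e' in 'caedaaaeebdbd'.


Scanning 'caedaaaeebdbd' for 'e':
  Position 2: 'e' -> MATCH (count: 1)
  Position 7: 'e' -> MATCH (count: 2)
  Position 8: 'e' -> MATCH (count: 3)
Total occurrences of 'e': 3

3


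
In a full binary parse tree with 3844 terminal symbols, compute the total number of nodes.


Leaf nodes (terminals): 3844
Internal nodes = n - 1 = 3844 - 1 = 3843
Total = leaves + internal = 3844 + 3843 = 7687

7687


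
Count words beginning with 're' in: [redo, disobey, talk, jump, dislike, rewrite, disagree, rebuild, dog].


Checking each word for prefix 're':
  'redo' -> YES, starts with 're' (count: 1)
  'disobey' -> no (count: 1)
  'talk' -> no (count: 1)
  'jump' -> no (count: 1)
  'dislike' -> no (count: 1)
  'rewrite' -> YES, starts with 're' (count: 2)
  'disagree' -> no (count: 2)
  'rebuild' -> YES, starts with 're' (count: 3)
  'dog' -> no (count: 3)
Total with prefix 're': 3

3


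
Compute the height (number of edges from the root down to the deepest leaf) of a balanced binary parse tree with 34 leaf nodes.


In a balanced binary tree with n leaves the deepest leaf is ceil(log2(n)) edges below the root.
log2(34) = 5.0875
ceil(5.0875) = 6
height (edges) = 6

6


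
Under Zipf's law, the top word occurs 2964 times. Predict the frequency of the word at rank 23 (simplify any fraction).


Zipf's law: freq(rank) = f1 / rank
f1 = 2964, rank = 23
freq = 2964 / 23
GCD(2964, 23) = 1
Simplified: 2964/23

2964/23


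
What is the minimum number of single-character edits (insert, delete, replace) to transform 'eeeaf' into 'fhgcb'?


Building DP table for s1='eeeaf' (len 5) and s2='fhgcb' (len 5):
       f  h  g  c  b
    0  1  2  3  4  5
  e 1  1  2  3  4  5
  e 2  2  2  3  4  5
  e 3  3  3  3  4  5
  a 4  4  4  4  4  5
  f 5  4  5  5  5  5
Edit distance = dp[5][5] = 5

5


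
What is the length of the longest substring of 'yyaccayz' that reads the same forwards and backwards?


Scanning 'yyaccayz' for palindromic substrings.
Substring at positions 1-6: 'yaccay'.
Check: reverse('yaccay') = 'yaccay' -> palindrome confirmed.
Neighbouring characters ('y' / 'z') break symmetry, so it cannot extend further.
No longer palindromic substring exists; longest length = 6

6


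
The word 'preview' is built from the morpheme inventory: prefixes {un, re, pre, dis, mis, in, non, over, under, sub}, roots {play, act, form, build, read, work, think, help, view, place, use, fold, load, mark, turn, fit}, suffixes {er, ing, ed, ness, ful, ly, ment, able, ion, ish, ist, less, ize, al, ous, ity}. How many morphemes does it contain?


Segmenting 'preview' against the inventory:
  'pre' -> prefix (morpheme 1)
  'view' -> root (morpheme 2)
Total morphemes: 2

2


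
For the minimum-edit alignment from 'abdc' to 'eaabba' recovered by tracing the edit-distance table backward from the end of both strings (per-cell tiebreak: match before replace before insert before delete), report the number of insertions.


Edit distance = 4. Backtracking from cell (4, 6) with preference match > replace > insert > delete,
then listing the resulting alignment 'abdc' -> 'eaabba' left to right:
  Step 1: insert 'e' [insertion #1]
  Step 2: insert 'a' [insertion #2]
  Step 3: keep 'a'
  Step 4: keep 'b'
  Step 5: replace d->b
  Step 6: replace c->a
Total insertions: 2

2


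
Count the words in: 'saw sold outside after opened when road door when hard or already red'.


Counting words by splitting on spaces:
  Word 1: 'saw'
  Word 2: 'sold'
  Word 3: 'outside'
  Word 4: 'after'
  Word 5: 'opened'
  Word 6: 'when'
  Word 7: 'road'
  Word 8: 'door'
  Word 9: 'when'
  Word 10: 'hard'
  Word 11: 'or'
  Word 12: 'already'
  Word 13: 'red'
Total words: 13

13


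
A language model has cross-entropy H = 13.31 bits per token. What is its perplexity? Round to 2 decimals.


Perplexity formula: PP = 2^H
H = 13.31
PP = 2^13.31
Decompose: 2^13.31 = 2^13 * 2^0.31
2^13 = 8192, 2^0.31 ~ 1.2397077
PP ~ 8192 * 1.2397077 = 10155.6854784
Rounded to 2 decimals: 10155.69

10155.69


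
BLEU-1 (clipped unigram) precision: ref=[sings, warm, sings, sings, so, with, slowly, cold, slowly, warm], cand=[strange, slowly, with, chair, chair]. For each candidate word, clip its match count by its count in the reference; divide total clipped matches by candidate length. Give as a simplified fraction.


Reference word counts: {'cold': 1, 'sings': 3, 'slowly': 2, 'so': 1, 'warm': 2, 'with': 1}
Checking each candidate word (with clipping):
  'strange' -> not in reference -> no match (matches: 0)
  'slowly' -> in reference (ref count 2, used 1/2) -> match (matches: 1)
  'with' -> in reference (ref count 1, used 1/1) -> match (matches: 2)
  'chair' -> not in reference -> no match (matches: 2)
  'chair' -> not in reference -> no match (matches: 2)
Clipped matches: 2, Candidate length: 5
Precision = 2/5

2/5


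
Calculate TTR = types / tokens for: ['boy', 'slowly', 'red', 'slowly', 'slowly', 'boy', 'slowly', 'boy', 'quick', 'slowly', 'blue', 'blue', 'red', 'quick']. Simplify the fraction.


Tokens: 14
Unique types: ('blue', 'boy', 'quick', 'red', 'slowly') = 5
TTR = 5/14
Already in lowest terms.

5/14


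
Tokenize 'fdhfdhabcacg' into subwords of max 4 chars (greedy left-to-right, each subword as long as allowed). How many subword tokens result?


'fdhfdhabcacg' has 12 characters.
Chunking with max size 4:
  Chunk 1: 'fdhf' (positions 0-3)
  Chunk 2: 'dhab' (positions 4-7)
  Chunk 3: 'cacg' (positions 8-11)
Total chunks: ceil(12 / 4) = 3

3


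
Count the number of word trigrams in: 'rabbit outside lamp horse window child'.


Word trigrams from [6] words:
  Trigram 1: (rabbit outside lamp)
  Trigram 2: (outside lamp horse)
  Trigram 3: (lamp horse window)
  Trigram 4: (horse window child)
Total word trigrams: 6 - 2 = 4

4


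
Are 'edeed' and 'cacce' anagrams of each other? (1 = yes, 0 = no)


Sort characters of 'edeed': 'ddeee'
Sort characters of 'cacce': 'accce'
Sorted forms differ -> they are NOT anagrams
Result: 0

0


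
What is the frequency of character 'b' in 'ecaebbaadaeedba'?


Scanning 'ecaebbaadaeedba' for 'b':
  Position 4: 'b' -> MATCH (count: 1)
  Position 5: 'b' -> MATCH (count: 2)
  Position 13: 'b' -> MATCH (count: 3)
Total occurrences of 'b': 3

3


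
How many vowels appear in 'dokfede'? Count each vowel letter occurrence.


Scanning each character of 'dokfede':
  Position 1: 'd' -> consonant (running count: 0)
  Position 2: 'o' -> vowel (running count: 1)
  Position 3: 'k' -> consonant (running count: 1)
  Position 4: 'f' -> consonant (running count: 1)
  Position 5: 'e' -> vowel (running count: 2)
  Position 6: 'd' -> consonant (running count: 2)
  Position 7: 'e' -> vowel (running count: 3)
Total vowels: 3

3


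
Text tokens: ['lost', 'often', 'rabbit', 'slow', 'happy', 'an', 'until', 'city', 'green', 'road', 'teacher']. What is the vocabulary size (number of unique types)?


Listing all tokens and tracking unique types:
  Token 1: 'lost' -> NEW (unique so far: 1)
  Token 2: 'often' -> NEW (unique so far: 2)
  Token 3: 'rabbit' -> NEW (unique so far: 3)
  Token 4: 'slow' -> NEW (unique so far: 4)
  Token 5: 'happy' -> NEW (unique so far: 5)
  Token 6: 'an' -> NEW (unique so far: 6)
  Token 7: 'until' -> NEW (unique so far: 7)
  Token 8: 'city' -> NEW (unique so far: 8)
  Token 9: 'green' -> NEW (unique so far: 9)
  Token 10: 'road' -> NEW (unique so far: 10)
  Token 11: 'teacher' -> NEW (unique so far: 11)
Unique types: ('an', 'city', 'green', 'happy', 'lost', 'often', 'rabbit', 'road', 'slow', 'teacher', 'until')
Vocabulary size: 11

11


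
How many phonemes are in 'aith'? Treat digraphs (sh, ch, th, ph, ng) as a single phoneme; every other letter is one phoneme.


Parsing 'aith' greedily, digraphs first:
  'a' -> vowel phoneme (phonemes so far: 1)
  'i' -> vowel phoneme (phonemes so far: 2)
  'th' -> digraph (1 consonant phoneme) (phonemes so far: 3)
Total phonemes: 3

3


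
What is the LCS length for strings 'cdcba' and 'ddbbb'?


DP table for LCS of 'cdcba' and 'ddbbb':
       d  d  b  b  b
    0  0  0  0  0  0
  c 0  0  0  0  0  0
  d 0  1  1  1  1  1
  c 0  1  1  1  1  1
  b 0  1  1  2  2  2
  a 0  1  1  2  2  2
LCS: 'db'
LCS length = 2

2


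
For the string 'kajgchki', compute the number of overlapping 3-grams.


String 'kajgchki' has length L = 8.
Number of overlapping n-grams = L - n + 1
Substituting: 8 - 3 + 1 = 6

6


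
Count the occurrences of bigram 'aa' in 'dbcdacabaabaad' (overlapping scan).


Scanning 'dbcdacabaabaad' for bigram 'aa':
  Position 0: 'db' -> no
  Position 1: 'bc' -> no
  Position 2: 'cd' -> no
  Position 3: 'da' -> no
  Position 4: 'ac' -> no
  Position 5: 'ca' -> no
  Position 6: 'ab' -> no
  Position 7: 'ba' -> no
  Position 8: 'aa' -> MATCH
  Position 9: 'ab' -> no
  Position 10: 'ba' -> no
  Position 11: 'aa' -> MATCH
  Position 12: 'ad' -> no
Total matches: 2

2


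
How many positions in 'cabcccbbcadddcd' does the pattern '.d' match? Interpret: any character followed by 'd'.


Pattern: .d means any character followed by 'd'.
Scanning 'cabcccbbcadddcd' position-by-position:
  Pos 0: window 'ca' -> no
  Pos 1: window 'ab' -> no
  Pos 2: window 'bc' -> no
  Pos 3: window 'cc' -> no
  Pos 4: window 'cc' -> no
  Pos 5: window 'cb' -> no
  Pos 6: window 'bb' -> no
  Pos 7: window 'bc' -> no
  Pos 8: window 'ca' -> no
  Pos 9: window 'ad' -> MATCH
  Pos 10: window 'dd' -> MATCH
  Pos 11: window 'dd' -> MATCH
  Pos 12: window 'dc' -> no
  Pos 13: window 'cd' -> MATCH
  Pos 14: window 'd' -> no
Total matches: 4

4


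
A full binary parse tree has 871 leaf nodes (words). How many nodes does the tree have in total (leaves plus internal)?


Leaf nodes (terminals): 871
Internal nodes = n - 1 = 871 - 1 = 870
Total = leaves + internal = 871 + 870 = 1741

1741


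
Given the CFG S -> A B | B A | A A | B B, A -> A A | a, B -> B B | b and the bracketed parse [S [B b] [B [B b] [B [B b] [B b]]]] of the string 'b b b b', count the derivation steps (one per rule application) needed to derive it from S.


Every bracketed nonterminal node [X ...] in the tree is produced by exactly one rule application.
Reading the tree off as a leftmost derivation:
  Step 1: S  =>  B B   (applied S -> B B)
  Step 2: B B  =>  b B   (applied B -> b)
  Step 3: b B  =>  b B B   (applied B -> B B)
  Step 4: b B B  =>  b b B   (applied B -> b)
  Step 5: b b B  =>  b b B B   (applied B -> B B)
  Step 6: b b B B  =>  b b b B   (applied B -> b)
  Step 7: b b b B  =>  b b b b   (applied B -> b)
Final yield: b b b b
Total rewrite steps: 7

7


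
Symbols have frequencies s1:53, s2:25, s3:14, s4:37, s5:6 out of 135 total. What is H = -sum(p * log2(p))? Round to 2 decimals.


Computing entropy H = -sum(p_i * log2(p_i)):
  s1: p = 53/135 = 0.3926, -p*log2(p) = 0.5296
  s2: p = 25/135 = 0.1852, -p*log2(p) = 0.4505
  s3: p = 14/135 = 0.1037, -p*log2(p) = 0.3391
  s4: p = 37/135 = 0.2741, -p*log2(p) = 0.5118
  s5: p = 6/135 = 0.0444, -p*log2(p) = 0.1996
H = sum of terms = 2.0306
Rounded to 2 decimals: 2.03

2.03


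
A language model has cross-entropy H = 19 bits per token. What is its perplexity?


Perplexity formula: PP = 2^H
H = 19
PP = 2^19
PP = 2^19 = 524288

524288


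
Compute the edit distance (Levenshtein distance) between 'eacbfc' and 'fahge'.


Building DP table for s1='eacbfc' (len 6) and s2='fahge' (len 5):
       f  a  h  g  e
    0  1  2  3  4  5
  e 1  1  2  3  4  4
  a 2  2  1  2  3  4
  c 3  3  2  2  3  4
  b 4  4  3  3  3  4
  f 5  4  4  4  4  4
  c 6  5  5  5  5  5
Edit distance = dp[6][5] = 5

5


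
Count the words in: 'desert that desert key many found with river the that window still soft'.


Counting words by splitting on spaces:
  Word 1: 'desert'
  Word 2: 'that'
  Word 3: 'desert'
  Word 4: 'key'
  Word 5: 'many'
  Word 6: 'found'
  Word 7: 'with'
  Word 8: 'river'
  Word 9: 'the'
  Word 10: 'that'
  Word 11: 'window'
  Word 12: 'still'
  Word 13: 'soft'
Total words: 13

13


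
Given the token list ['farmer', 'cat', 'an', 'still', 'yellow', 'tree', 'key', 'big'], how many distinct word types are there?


Listing all tokens and tracking unique types:
  Token 1: 'farmer' -> NEW (unique so far: 1)
  Token 2: 'cat' -> NEW (unique so far: 2)
  Token 3: 'an' -> NEW (unique so far: 3)
  Token 4: 'still' -> NEW (unique so far: 4)
  Token 5: 'yellow' -> NEW (unique so far: 5)
  Token 6: 'tree' -> NEW (unique so far: 6)
  Token 7: 'key' -> NEW (unique so far: 7)
  Token 8: 'big' -> NEW (unique so far: 8)
Unique types: ('an', 'big', 'cat', 'farmer', 'key', 'still', 'tree', 'yellow')
Vocabulary size: 8

8


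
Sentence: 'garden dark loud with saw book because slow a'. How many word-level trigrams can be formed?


Word trigrams from [9] words:
  Trigram 1: (garden dark loud)
  Trigram 2: (dark loud with)
  Trigram 3: (loud with saw)
  Trigram 4: (with saw book)
  Trigram 5: (saw book because)
  Trigram 6: (book because slow)
  Trigram 7: (because slow a)
Total word trigrams: 9 - 2 = 7

7


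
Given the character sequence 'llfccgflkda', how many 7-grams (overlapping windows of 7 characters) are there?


String 'llfccgflkda' has length L = 11.
Number of overlapping n-grams = L - n + 1
Substituting: 11 - 7 + 1 = 5

5


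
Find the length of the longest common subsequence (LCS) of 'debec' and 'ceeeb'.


DP table for LCS of 'debec' and 'ceeeb':
       c  e  e  e  b
    0  0  0  0  0  0
  d 0  0  0  0  0  0
  e 0  0  1  1  1  1
  b 0  0  1  1  1  2
  e 0  0  1  2  2  2
  c 0  1  1  2  2  2
LCS: 'eb'
LCS length = 2

2


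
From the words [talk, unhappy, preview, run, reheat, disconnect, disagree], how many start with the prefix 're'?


Checking each word for prefix 're':
  'talk' -> no (count: 0)
  'unhappy' -> no (count: 0)
  'preview' -> no (count: 0)
  'run' -> no (count: 0)
  'reheat' -> YES, starts with 're' (count: 1)
  'disconnect' -> no (count: 1)
  'disagree' -> no (count: 1)
Total with prefix 're': 1

1


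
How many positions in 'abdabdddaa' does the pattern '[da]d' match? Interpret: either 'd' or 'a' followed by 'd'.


Pattern: [da]d means either 'd' or 'a' followed by 'd'.
Scanning 'abdabdddaa' position-by-position:
  Pos 0: window 'ab' -> no
  Pos 1: window 'bd' -> no
  Pos 2: window 'da' -> no
  Pos 3: window 'ab' -> no
  Pos 4: window 'bd' -> no
  Pos 5: window 'dd' -> MATCH
  Pos 6: window 'dd' -> MATCH
  Pos 7: window 'da' -> no
  Pos 8: window 'aa' -> no
  Pos 9: window 'a' -> no
Total matches: 2

2


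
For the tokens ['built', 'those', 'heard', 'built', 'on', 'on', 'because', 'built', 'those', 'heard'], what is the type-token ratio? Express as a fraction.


Tokens: 10
Unique types: ('because', 'built', 'heard', 'on', 'those') = 5
TTR = 5/10
Simplify: divide both by 5 -> 1/2
TTR = 1/2

1/2


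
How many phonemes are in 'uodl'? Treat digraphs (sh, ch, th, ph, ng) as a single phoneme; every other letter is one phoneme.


Parsing 'uodl' greedily, digraphs first:
  'u' -> vowel phoneme (phonemes so far: 1)
  'o' -> vowel phoneme (phonemes so far: 2)
  'd' -> consonant phoneme (phonemes so far: 3)
  'l' -> consonant phoneme (phonemes so far: 4)
Total phonemes: 4

4


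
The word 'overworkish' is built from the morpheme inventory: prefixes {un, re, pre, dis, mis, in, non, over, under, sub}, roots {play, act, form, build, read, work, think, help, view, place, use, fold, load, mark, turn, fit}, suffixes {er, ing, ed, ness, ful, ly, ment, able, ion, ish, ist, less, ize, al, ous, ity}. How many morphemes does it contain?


Segmenting 'overworkish' against the inventory:
  'over' -> prefix (morpheme 1)
  'work' -> root (morpheme 2)
  'ish' -> suffix (morpheme 3)
Total morphemes: 3

3


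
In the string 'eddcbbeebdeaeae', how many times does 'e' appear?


Scanning 'eddcbbeebdeaeae' for 'e':
  Position 0: 'e' -> MATCH (count: 1)
  Position 6: 'e' -> MATCH (count: 2)
  Position 7: 'e' -> MATCH (count: 3)
  Position 10: 'e' -> MATCH (count: 4)
  Position 12: 'e' -> MATCH (count: 5)
  Position 14: 'e' -> MATCH (count: 6)
Total occurrences of 'e': 6

6


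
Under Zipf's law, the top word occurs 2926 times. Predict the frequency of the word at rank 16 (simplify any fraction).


Zipf's law: freq(rank) = f1 / rank
f1 = 2926, rank = 16
freq = 2926 / 16
GCD(2926, 16) = 2
Simplified: 1463/8

1463/8


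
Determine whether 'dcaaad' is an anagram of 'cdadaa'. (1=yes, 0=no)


Sort characters of 'dcaaad': 'aaacdd'
Sort characters of 'cdadaa': 'aaacdd'
Sorted forms match -> they ARE anagrams
Result: 1

1
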